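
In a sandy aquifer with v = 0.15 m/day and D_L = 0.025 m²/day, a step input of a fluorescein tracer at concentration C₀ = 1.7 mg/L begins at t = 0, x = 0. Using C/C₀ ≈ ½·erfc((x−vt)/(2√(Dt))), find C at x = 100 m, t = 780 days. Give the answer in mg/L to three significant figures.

1.69 mg/L

For a continuous step input, C/C₀ ≈ ½·erfc((x−vt)/(2√(Dt))).
vt = 0.15 × 780 = 117 m and 2√(Dt) = 2√(0.025 × 780) = 8.832 m.
Argument (x−vt)/(2√(Dt)) = (100 − 117)/8.832 = -1.925; ½·erfc(-1.925) = 0.9968.
C = 1.7 × 0.9968 = 1.69 mg/L.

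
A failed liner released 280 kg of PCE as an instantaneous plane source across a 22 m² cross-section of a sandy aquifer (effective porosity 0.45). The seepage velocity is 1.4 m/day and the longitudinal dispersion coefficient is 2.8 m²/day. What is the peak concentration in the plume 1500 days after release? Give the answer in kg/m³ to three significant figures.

0.123 kg/m³

The peak of an instantaneous 1D plume sits at x = vt; there the Gaussian factor is 1 and C_max = M/(n_e·A·√(4πDt)), where n_e·A is the pore area the mass is dissolved in.
√(4πDt) = √(4π × 2.8 × 1500) = 229.7 m, so C_max = 280/(0.45 × 22 × 229.7) = 0.123 kg/m³.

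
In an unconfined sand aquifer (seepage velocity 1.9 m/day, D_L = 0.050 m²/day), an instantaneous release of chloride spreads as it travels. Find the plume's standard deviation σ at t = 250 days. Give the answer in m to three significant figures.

Dispersive spreading gives a Gaussian with σ² = 2Dt; advection only shifts the center.
σ = √(2 × 0.050 × 250) = 5.00 m.

5.00 m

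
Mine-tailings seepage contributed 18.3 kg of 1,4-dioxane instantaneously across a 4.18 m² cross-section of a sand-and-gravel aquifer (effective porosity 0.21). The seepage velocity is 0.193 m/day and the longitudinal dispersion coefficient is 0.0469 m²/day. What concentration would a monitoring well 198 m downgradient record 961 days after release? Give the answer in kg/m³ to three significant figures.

For an instantaneous plane source, C(x,t) = M/(n_e·A·√(4πDt)) · exp(−(x−vt)²/(4Dt)), with n_e·A the pore (flow) area.
Plume center vt = 0.193 × 961 = 185.473 m, so the well at 198 m is 12.527 m downgradient of the peak.
√(4πDt) = 23.80 m, giving peak height M/(n_e·A·√(4πDt)) = 18.3/(0.21 × 4.18 × 23.80) = 0.8759 kg/m³.
(x−vt)²/(4Dt) = (12.527)²/(4 × 0.0469 × 961) = 0.8704; exp(−0.8704) = 0.4188.
C = 0.8759 × 0.4188 = 0.367 kg/m³.

0.367 kg/m³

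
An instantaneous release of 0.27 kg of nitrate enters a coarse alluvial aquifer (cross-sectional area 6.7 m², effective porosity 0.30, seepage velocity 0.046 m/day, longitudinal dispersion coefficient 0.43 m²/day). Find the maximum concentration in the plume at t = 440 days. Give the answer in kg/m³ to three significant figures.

The peak of an instantaneous 1D plume sits at x = vt; there the Gaussian factor is 1 and C_max = M/(n_e·A·√(4πDt)), where n_e·A is the pore area the mass is dissolved in.
√(4πDt) = √(4π × 0.43 × 440) = 48.76 m, so C_max = 0.27/(0.30 × 6.7 × 48.76) = 0.00275 kg/m³.

0.00275 kg/m³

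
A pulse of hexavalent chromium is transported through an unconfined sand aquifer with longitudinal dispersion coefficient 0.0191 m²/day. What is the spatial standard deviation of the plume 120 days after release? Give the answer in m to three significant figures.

2.14 m

Dispersive spreading gives a Gaussian with σ² = 2Dt; advection only shifts the center.
σ = √(2 × 0.0191 × 120) = 2.14 m.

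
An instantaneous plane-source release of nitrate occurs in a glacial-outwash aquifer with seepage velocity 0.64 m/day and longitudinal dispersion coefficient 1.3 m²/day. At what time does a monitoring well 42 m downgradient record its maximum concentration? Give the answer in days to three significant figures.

For the 1D instantaneous-source solution, setting ∂C/∂t = 0 at fixed x gives v²t² + 2Dt − x² = 0, so t = (√(D² + v²x²) − D)/v².
√(D² + v²x²) = √(1.3² + 0.64² × 42²) = 26.91; v² = 0.4096.
t = (26.91 − 1.3)/0.4096 = 62.5 days (vs. the pure-advection estimate x/v = 65.6 d).

62.5 days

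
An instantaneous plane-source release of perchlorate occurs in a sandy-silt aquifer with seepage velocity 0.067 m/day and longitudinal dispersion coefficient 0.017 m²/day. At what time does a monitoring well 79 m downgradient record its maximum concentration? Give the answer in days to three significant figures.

For the 1D instantaneous-source solution, setting ∂C/∂t = 0 at fixed x gives v²t² + 2Dt − x² = 0, so t = (√(D² + v²x²) − D)/v².
√(D² + v²x²) = √(0.017² + 0.067² × 79²) = 5.293; v² = 0.004489.
t = (5.293 − 0.017)/0.004489 = 1180 days (vs. the pure-advection estimate x/v = 1180 d).

1180 days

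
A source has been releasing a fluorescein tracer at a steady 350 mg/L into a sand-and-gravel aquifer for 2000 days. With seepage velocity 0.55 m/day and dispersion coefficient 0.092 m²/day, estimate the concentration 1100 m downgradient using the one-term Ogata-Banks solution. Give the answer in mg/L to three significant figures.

175 mg/L

For a continuous step input, C/C₀ ≈ ½·erfc((x−vt)/(2√(Dt))).
vt = 0.55 × 2000 = 1100 m and 2√(Dt) = 2√(0.092 × 2000) = 27.13 m.
Argument (x−vt)/(2√(Dt)) = (1100 − 1100)/27.13 = 0; ½·erfc(0) = 0.5000.
C = 350 × 0.5000 = 175 mg/L.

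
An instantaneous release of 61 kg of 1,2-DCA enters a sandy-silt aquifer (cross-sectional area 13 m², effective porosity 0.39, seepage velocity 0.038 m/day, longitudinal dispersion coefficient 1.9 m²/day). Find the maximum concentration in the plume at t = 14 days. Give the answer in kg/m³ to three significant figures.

The peak of an instantaneous 1D plume sits at x = vt; there the Gaussian factor is 1 and C_max = M/(n_e·A·√(4πDt)), where n_e·A is the pore area the mass is dissolved in.
√(4πDt) = √(4π × 1.9 × 14) = 18.28 m, so C_max = 61/(0.39 × 13 × 18.28) = 0.658 kg/m³.

0.658 kg/m³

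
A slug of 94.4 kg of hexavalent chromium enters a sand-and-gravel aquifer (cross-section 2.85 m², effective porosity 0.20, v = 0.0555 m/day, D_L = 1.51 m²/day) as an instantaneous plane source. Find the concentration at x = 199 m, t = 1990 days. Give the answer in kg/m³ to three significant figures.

0.444 kg/m³

For an instantaneous plane source, C(x,t) = M/(n_e·A·√(4πDt)) · exp(−(x−vt)²/(4Dt)), with n_e·A the pore (flow) area.
Plume center vt = 0.0555 × 1990 = 110.445 m, so the well at 199 m is 88.555 m downgradient of the peak.
√(4πDt) = 194.3 m, giving peak height M/(n_e·A·√(4πDt)) = 94.4/(0.20 × 2.85 × 194.3) = 0.8524 kg/m³.
(x−vt)²/(4Dt) = (88.555)²/(4 × 1.51 × 1990) = 0.6524; exp(−0.6524) = 0.5208.
C = 0.8524 × 0.5208 = 0.444 kg/m³.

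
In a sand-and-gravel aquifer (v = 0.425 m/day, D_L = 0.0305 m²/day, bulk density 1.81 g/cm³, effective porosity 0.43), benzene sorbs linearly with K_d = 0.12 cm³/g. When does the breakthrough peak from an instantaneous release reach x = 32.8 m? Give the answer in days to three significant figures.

116 days

Retardation factor R = 1 + ρ_b·K_d/n = 1 + 1.81 × 0.12/0.43 = 1.505.
Sorption retards both mechanisms: v_R = v/R = 0.2824 m/day, D_R = D/R = 0.02027 m²/day.
Peak time from v_R²t² + 2D_R t − x² = 0: t = (√(D_R² + v_R²x²) − D_R)/v_R².
√(D_R² + v_R²x²) = √(0.02027² + 0.2824² × 32.8²) = 9.263; v_R² = 0.07975.
t = (9.263 − 0.02027)/0.07975 = 116 days.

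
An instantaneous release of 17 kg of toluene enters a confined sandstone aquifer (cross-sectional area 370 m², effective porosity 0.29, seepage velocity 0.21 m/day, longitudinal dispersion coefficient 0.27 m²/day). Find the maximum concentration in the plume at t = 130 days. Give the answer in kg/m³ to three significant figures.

The peak of an instantaneous 1D plume sits at x = vt; there the Gaussian factor is 1 and C_max = M/(n_e·A·√(4πDt)), where n_e·A is the pore area the mass is dissolved in.
√(4πDt) = √(4π × 0.27 × 130) = 21.00 m, so C_max = 17/(0.29 × 370 × 21.00) = 0.00754 kg/m³.

0.00754 kg/m³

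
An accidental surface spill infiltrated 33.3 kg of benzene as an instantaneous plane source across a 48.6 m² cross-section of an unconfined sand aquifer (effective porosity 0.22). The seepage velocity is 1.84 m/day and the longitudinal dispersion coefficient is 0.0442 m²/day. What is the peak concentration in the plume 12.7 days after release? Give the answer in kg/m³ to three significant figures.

1.17 kg/m³

The peak of an instantaneous 1D plume sits at x = vt; there the Gaussian factor is 1 and C_max = M/(n_e·A·√(4πDt)), where n_e·A is the pore area the mass is dissolved in.
√(4πDt) = √(4π × 0.0442 × 12.7) = 2.656 m, so C_max = 33.3/(0.22 × 48.6 × 2.656) = 1.17 kg/m³.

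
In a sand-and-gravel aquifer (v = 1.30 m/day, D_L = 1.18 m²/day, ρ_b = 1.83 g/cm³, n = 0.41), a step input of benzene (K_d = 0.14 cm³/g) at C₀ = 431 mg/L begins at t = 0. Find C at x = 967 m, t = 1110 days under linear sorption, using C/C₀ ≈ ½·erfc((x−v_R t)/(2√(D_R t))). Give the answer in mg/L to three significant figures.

10.6 mg/L

Retardation factor R = 1 + ρ_b·K_d/n = 1 + 1.83 × 0.14/0.41 = 1.625.
Sorption retards both mechanisms: v_R = v/R = 0.8000 m/day, D_R = D/R = 0.7262 m²/day.
v_R·t = 0.8000 × 1110 = 888 m; 2√(D_R t) = 56.78 m; argument = (967 − 888)/56.78 = 1.391.
C = C₀ × ½·erfc(1.391) = 431 × 0.02458 = 10.6 mg/L.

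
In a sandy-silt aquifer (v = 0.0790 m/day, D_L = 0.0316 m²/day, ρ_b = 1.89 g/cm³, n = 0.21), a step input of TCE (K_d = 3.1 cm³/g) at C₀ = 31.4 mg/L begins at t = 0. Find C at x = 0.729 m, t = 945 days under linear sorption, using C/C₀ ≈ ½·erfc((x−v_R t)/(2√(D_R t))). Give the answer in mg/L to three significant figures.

28.3 mg/L

Retardation factor R = 1 + ρ_b·K_d/n = 1 + 1.89 × 3.1/0.21 = 28.90.
Sorption retards both mechanisms: v_R = v/R = 0.002734 m/day, D_R = D/R = 0.001093 m²/day.
v_R·t = 0.002734 × 945 = 2.58363 m; 2√(D_R t) = 2.033 m; argument = (0.729 − 2.58363)/2.033 = -0.9123.
C = C₀ × ½·erfc(-0.9123) = 31.4 × 0.9015 = 28.3 mg/L.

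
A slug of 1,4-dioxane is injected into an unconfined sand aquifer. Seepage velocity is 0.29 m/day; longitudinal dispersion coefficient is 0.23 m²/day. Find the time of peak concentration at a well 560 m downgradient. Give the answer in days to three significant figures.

For the 1D instantaneous-source solution, setting ∂C/∂t = 0 at fixed x gives v²t² + 2Dt − x² = 0, so t = (√(D² + v²x²) − D)/v².
√(D² + v²x²) = √(0.23² + 0.29² × 560²) = 162.4; v² = 0.0841.
t = (162.4 − 0.23)/0.0841 = 1930 days (vs. the pure-advection estimate x/v = 1930 d).

1930 days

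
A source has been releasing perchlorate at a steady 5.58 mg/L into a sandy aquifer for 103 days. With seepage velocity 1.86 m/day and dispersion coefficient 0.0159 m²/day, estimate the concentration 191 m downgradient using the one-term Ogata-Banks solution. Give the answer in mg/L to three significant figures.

For a continuous step input, C/C₀ ≈ ½·erfc((x−vt)/(2√(Dt))).
vt = 1.86 × 103 = 191.58 m and 2√(Dt) = 2√(0.0159 × 103) = 2.559 m.
Argument (x−vt)/(2√(Dt)) = (191 − 191.58)/2.559 = -0.2267; ½·erfc(-0.2267) = 0.6257.
C = 5.58 × 0.6257 = 3.49 mg/L.

3.49 mg/L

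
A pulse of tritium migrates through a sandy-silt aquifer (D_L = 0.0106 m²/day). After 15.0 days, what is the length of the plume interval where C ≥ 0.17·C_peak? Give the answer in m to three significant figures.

The plume is Gaussian with σ = √(2Dt) = √(2 × 0.0106 × 15.0) = 0.5639 m.
C/C_peak = exp(−Δx²/(2σ²)) = 0.17 ⇒ Δx = σ·√(−2 ln 0.17) = 0.5639 × 1.883 = 1.062 m.
Width = 2Δx = 2.12 m.

2.12 m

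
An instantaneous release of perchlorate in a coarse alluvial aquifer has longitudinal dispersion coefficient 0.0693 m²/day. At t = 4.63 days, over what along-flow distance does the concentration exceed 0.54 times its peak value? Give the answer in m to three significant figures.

1.78 m

The plume is Gaussian with σ = √(2Dt) = √(2 × 0.0693 × 4.63) = 0.8011 m.
C/C_peak = exp(−Δx²/(2σ²)) = 0.54 ⇒ Δx = σ·√(−2 ln 0.54) = 0.8011 × 1.110 = 0.8892 m.
Width = 2Δx = 1.78 m.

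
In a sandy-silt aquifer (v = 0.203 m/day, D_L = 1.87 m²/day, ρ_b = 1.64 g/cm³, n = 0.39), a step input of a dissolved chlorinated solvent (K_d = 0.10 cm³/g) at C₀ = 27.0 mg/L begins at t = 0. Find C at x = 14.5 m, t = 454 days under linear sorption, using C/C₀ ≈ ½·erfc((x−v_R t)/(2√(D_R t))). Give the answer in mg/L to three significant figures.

Retardation factor R = 1 + ρ_b·K_d/n = 1 + 1.64 × 0.10/0.39 = 1.421.
Sorption retards both mechanisms: v_R = v/R = 0.1429 m/day, D_R = D/R = 1.316 m²/day.
v_R·t = 0.1429 × 454 = 64.8766 m; 2√(D_R t) = 48.89 m; argument = (14.5 − 64.8766)/48.89 = -1.030.
C = C₀ × ½·erfc(-1.030) = 27.0 × 0.9274 = 25.0 mg/L.

25.0 mg/L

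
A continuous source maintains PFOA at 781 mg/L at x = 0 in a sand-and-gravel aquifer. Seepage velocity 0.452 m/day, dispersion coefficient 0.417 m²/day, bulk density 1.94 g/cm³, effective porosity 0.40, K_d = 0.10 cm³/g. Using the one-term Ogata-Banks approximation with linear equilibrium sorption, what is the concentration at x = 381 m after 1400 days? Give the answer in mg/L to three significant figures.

739 mg/L

Retardation factor R = 1 + ρ_b·K_d/n = 1 + 1.94 × 0.10/0.40 = 1.485.
Sorption retards both mechanisms: v_R = v/R = 0.3044 m/day, D_R = D/R = 0.2808 m²/day.
v_R·t = 0.3044 × 1400 = 426.16 m; 2√(D_R t) = 39.65 m; argument = (381 − 426.16)/39.65 = -1.139.
C = C₀ × ½·erfc(-1.139) = 781 × 0.9464 = 739 mg/L.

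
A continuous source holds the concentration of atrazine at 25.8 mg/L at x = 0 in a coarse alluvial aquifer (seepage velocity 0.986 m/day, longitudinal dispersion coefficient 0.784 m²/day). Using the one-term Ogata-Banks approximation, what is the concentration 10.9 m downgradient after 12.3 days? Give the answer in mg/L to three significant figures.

For a continuous step input, C/C₀ ≈ ½·erfc((x−vt)/(2√(Dt))).
vt = 0.986 × 12.3 = 12.1278 m and 2√(Dt) = 2√(0.784 × 12.3) = 6.211 m.
Argument (x−vt)/(2√(Dt)) = (10.9 − 12.1278)/6.211 = -0.1977; ½·erfc(-0.1977) = 0.6101.
C = 25.8 × 0.6101 = 15.7 mg/L.

15.7 mg/L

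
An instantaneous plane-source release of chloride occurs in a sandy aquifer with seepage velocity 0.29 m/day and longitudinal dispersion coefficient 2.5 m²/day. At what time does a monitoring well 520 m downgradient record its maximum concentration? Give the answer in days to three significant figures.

1760 days

For the 1D instantaneous-source solution, setting ∂C/∂t = 0 at fixed x gives v²t² + 2Dt − x² = 0, so t = (√(D² + v²x²) − D)/v².
√(D² + v²x²) = √(2.5² + 0.29² × 520²) = 150.8; v² = 0.0841.
t = (150.8 − 2.5)/0.0841 = 1760 days (vs. the pure-advection estimate x/v = 1790 d).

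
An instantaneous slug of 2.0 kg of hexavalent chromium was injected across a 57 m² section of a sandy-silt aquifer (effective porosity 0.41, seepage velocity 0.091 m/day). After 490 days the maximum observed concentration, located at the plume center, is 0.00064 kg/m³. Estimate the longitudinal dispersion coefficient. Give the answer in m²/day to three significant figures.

2.90 m²/day

At the plume center C_max = M/(n_e·A·√(4πDt)), so D = M²/(4πt·(n_e·A·C_max)²).
n_e·A·C_max = 0.41 × 57 × 0.00064 = 0.01496 kg/m.
D = 2.0²/(4π × 490 × 0.01496²) = 2.90 m²/day.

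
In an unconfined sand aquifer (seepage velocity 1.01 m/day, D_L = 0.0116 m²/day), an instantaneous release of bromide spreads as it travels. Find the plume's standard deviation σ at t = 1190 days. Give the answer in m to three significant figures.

5.25 m

Dispersive spreading gives a Gaussian with σ² = 2Dt; advection only shifts the center.
σ = √(2 × 0.0116 × 1190) = 5.25 m.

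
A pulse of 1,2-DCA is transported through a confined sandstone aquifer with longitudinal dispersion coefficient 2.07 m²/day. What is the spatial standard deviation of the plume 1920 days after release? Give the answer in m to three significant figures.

Dispersive spreading gives a Gaussian with σ² = 2Dt; advection only shifts the center.
σ = √(2 × 2.07 × 1920) = 89.2 m.

89.2 m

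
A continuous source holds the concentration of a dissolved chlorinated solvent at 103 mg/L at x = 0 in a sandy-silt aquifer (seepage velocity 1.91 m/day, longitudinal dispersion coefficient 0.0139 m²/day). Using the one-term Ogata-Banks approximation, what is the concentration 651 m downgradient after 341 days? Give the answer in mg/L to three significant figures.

For a continuous step input, C/C₀ ≈ ½·erfc((x−vt)/(2√(Dt))).
vt = 1.91 × 341 = 651.31 m and 2√(Dt) = 2√(0.0139 × 341) = 4.354 m.
Argument (x−vt)/(2√(Dt)) = (651 − 651.31)/4.354 = -0.07120; ½·erfc(-0.07120) = 0.5401.
C = 103 × 0.5401 = 55.6 mg/L.

55.6 mg/L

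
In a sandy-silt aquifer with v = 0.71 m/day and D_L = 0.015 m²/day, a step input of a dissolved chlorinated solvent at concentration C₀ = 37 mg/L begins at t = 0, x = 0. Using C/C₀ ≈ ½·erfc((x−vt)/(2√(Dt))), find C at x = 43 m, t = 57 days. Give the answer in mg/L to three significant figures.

For a continuous step input, C/C₀ ≈ ½·erfc((x−vt)/(2√(Dt))).
vt = 0.71 × 57 = 40.47 m and 2√(Dt) = 2√(0.015 × 57) = 1.849 m.
Argument (x−vt)/(2√(Dt)) = (43 − 40.47)/1.849 = 1.368; ½·erfc(1.368) = 0.02652.
C = 37 × 0.02652 = 0.981 mg/L.

0.981 mg/L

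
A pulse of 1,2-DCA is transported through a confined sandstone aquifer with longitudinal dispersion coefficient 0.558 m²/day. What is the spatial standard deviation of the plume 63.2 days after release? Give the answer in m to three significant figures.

8.40 m

Dispersive spreading gives a Gaussian with σ² = 2Dt; advection only shifts the center.
σ = √(2 × 0.558 × 63.2) = 8.40 m.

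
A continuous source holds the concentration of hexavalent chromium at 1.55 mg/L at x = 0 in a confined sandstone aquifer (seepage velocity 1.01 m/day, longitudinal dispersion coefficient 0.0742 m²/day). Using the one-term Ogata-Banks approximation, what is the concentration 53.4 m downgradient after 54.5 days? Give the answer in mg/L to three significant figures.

1.11 mg/L

For a continuous step input, C/C₀ ≈ ½·erfc((x−vt)/(2√(Dt))).
vt = 1.01 × 54.5 = 55.045 m and 2√(Dt) = 2√(0.0742 × 54.5) = 4.022 m.
Argument (x−vt)/(2√(Dt)) = (53.4 − 55.045)/4.022 = -0.4090; ½·erfc(-0.4090) = 0.7185.
C = 1.55 × 0.7185 = 1.11 mg/L.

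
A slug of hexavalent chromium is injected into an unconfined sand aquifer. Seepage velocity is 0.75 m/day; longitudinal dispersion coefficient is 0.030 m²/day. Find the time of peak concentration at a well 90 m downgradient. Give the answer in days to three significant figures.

120 days

For the 1D instantaneous-source solution, setting ∂C/∂t = 0 at fixed x gives v²t² + 2Dt − x² = 0, so t = (√(D² + v²x²) − D)/v².
√(D² + v²x²) = √(0.030² + 0.75² × 90²) = 67.50; v² = 0.5625.
t = (67.50 − 0.030)/0.5625 = 120 days (vs. the pure-advection estimate x/v = 120 d).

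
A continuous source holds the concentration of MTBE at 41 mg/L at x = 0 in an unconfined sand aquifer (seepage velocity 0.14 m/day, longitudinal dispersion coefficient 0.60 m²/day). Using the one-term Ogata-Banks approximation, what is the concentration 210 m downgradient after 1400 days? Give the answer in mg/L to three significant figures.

15.0 mg/L

For a continuous step input, C/C₀ ≈ ½·erfc((x−vt)/(2√(Dt))).
vt = 0.14 × 1400 = 196 m and 2√(Dt) = 2√(0.60 × 1400) = 57.97 m.
Argument (x−vt)/(2√(Dt)) = (210 − 196)/57.97 = 0.2415; ½·erfc(0.2415) = 0.3664.
C = 41 × 0.3664 = 15.0 mg/L.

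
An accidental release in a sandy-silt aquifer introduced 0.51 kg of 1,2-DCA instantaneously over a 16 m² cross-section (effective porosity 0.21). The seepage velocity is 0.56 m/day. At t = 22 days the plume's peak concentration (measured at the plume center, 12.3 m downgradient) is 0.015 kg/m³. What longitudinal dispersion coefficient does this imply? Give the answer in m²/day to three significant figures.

At the plume center C_max = M/(n_e·A·√(4πDt)), so D = M²/(4πt·(n_e·A·C_max)²).
n_e·A·C_max = 0.21 × 16 × 0.015 = 0.05040 kg/m.
D = 0.51²/(4π × 22 × 0.05040²) = 0.370 m²/day.

0.370 m²/day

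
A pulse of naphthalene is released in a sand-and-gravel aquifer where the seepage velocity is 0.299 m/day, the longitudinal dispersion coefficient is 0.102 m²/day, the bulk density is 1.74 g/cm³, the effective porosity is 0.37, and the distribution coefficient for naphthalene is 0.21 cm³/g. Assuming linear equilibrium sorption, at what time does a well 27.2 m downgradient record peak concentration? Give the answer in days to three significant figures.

179 days

Retardation factor R = 1 + ρ_b·K_d/n = 1 + 1.74 × 0.21/0.37 = 1.988.
Sorption retards both mechanisms: v_R = v/R = 0.1504 m/day, D_R = D/R = 0.05131 m²/day.
Peak time from v_R²t² + 2D_R t − x² = 0: t = (√(D_R² + v_R²x²) − D_R)/v_R².
√(D_R² + v_R²x²) = √(0.05131² + 0.1504² × 27.2²) = 4.091; v_R² = 0.02262.
t = (4.091 − 0.05131)/0.02262 = 179 days.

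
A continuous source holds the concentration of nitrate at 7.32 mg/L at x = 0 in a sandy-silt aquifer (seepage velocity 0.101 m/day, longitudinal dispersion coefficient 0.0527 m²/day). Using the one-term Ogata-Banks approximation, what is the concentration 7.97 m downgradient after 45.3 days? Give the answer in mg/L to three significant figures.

0.440 mg/L

For a continuous step input, C/C₀ ≈ ½·erfc((x−vt)/(2√(Dt))).
vt = 0.101 × 45.3 = 4.5753 m and 2√(Dt) = 2√(0.0527 × 45.3) = 3.090 m.
Argument (x−vt)/(2√(Dt)) = (7.97 − 4.5753)/3.090 = 1.099; ½·erfc(1.099) = 0.06007.
C = 7.32 × 0.06007 = 0.440 mg/L.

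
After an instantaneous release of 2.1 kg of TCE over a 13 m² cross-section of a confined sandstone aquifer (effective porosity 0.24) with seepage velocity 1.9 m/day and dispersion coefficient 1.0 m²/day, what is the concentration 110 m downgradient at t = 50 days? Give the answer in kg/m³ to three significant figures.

0.00872 kg/m³

For an instantaneous plane source, C(x,t) = M/(n_e·A·√(4πDt)) · exp(−(x−vt)²/(4Dt)), with n_e·A the pore (flow) area.
Plume center vt = 1.9 × 50 = 95 m, so the well at 110 m is 15 m downgradient of the peak.
√(4πDt) = 25.07 m, giving peak height M/(n_e·A·√(4πDt)) = 2.1/(0.24 × 13 × 25.07) = 0.02685 kg/m³.
(x−vt)²/(4Dt) = (15)²/(4 × 1.0 × 50) = 1.125; exp(−1.125) = 0.3247.
C = 0.02685 × 0.3247 = 0.00872 kg/m³.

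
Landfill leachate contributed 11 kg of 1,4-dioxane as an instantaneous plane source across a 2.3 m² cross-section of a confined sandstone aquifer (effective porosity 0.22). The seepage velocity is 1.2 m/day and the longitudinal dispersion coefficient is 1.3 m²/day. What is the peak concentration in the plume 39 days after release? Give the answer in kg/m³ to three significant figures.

0.861 kg/m³

The peak of an instantaneous 1D plume sits at x = vt; there the Gaussian factor is 1 and C_max = M/(n_e·A·√(4πDt)), where n_e·A is the pore area the mass is dissolved in.
√(4πDt) = √(4π × 1.3 × 39) = 25.24 m, so C_max = 11/(0.22 × 2.3 × 25.24) = 0.861 kg/m³.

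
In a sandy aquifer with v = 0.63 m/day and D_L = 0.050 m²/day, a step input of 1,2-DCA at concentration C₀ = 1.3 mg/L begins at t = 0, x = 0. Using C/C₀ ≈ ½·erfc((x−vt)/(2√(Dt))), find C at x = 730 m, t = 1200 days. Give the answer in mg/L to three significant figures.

For a continuous step input, C/C₀ ≈ ½·erfc((x−vt)/(2√(Dt))).
vt = 0.63 × 1200 = 756 m and 2√(Dt) = 2√(0.050 × 1200) = 15.49 m.
Argument (x−vt)/(2√(Dt)) = (730 − 756)/15.49 = -1.679; ½·erfc(-1.679) = 0.9912.
C = 1.3 × 0.9912 = 1.29 mg/L.

1.29 mg/L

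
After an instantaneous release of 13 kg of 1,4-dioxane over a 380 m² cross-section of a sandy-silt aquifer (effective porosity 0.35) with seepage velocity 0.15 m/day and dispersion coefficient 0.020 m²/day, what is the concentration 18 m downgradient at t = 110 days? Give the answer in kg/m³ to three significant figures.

0.0144 kg/m³

For an instantaneous plane source, C(x,t) = M/(n_e·A·√(4πDt)) · exp(−(x−vt)²/(4Dt)), with n_e·A the pore (flow) area.
Plume center vt = 0.15 × 110 = 16.5 m, so the well at 18 m is 1.5 m downgradient of the peak.
√(4πDt) = 5.258 m, giving peak height M/(n_e·A·√(4πDt)) = 13/(0.35 × 380 × 5.258) = 0.01859 kg/m³.
(x−vt)²/(4Dt) = (1.5)²/(4 × 0.020 × 110) = 0.2557; exp(−0.2557) = 0.7744.
C = 0.01859 × 0.7744 = 0.0144 kg/m³.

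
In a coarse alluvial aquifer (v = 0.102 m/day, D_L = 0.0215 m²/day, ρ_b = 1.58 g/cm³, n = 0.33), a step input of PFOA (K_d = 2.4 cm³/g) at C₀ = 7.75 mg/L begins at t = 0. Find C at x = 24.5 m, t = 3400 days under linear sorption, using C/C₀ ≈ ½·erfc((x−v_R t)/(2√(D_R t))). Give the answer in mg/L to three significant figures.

Retardation factor R = 1 + ρ_b·K_d/n = 1 + 1.58 × 2.4/0.33 = 12.49.
Sorption retards both mechanisms: v_R = v/R = 0.008167 m/day, D_R = D/R = 0.001721 m²/day.
v_R·t = 0.008167 × 3400 = 27.7678 m; 2√(D_R t) = 4.838 m; argument = (24.5 − 27.7678)/4.838 = -0.6754.
C = C₀ × ½·erfc(-0.6754) = 7.75 × 0.8303 = 6.43 mg/L.

6.43 mg/L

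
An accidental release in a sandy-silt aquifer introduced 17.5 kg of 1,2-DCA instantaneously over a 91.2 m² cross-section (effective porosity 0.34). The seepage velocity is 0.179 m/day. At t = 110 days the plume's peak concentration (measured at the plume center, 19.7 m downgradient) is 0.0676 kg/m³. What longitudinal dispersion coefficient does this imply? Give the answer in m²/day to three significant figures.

0.0504 m²/day

At the plume center C_max = M/(n_e·A·√(4πDt)), so D = M²/(4πt·(n_e·A·C_max)²).
n_e·A·C_max = 0.34 × 91.2 × 0.0676 = 2.096 kg/m.
D = 17.5²/(4π × 110 × 2.096²) = 0.0504 m²/day.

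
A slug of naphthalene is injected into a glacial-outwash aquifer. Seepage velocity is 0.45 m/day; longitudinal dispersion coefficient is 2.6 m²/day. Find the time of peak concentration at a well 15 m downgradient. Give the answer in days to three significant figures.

For the 1D instantaneous-source solution, setting ∂C/∂t = 0 at fixed x gives v²t² + 2Dt − x² = 0, so t = (√(D² + v²x²) − D)/v².
√(D² + v²x²) = √(2.6² + 0.45² × 15²) = 7.233; v² = 0.2025.
t = (7.233 − 2.6)/0.2025 = 22.9 days (vs. the pure-advection estimate x/v = 33.3 d).

22.9 days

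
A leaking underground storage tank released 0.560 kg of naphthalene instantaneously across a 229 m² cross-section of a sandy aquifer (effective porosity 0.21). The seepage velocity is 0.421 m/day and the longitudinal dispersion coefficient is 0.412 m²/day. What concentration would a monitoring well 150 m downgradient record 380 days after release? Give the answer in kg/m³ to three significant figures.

0.000224 kg/m³

For an instantaneous plane source, C(x,t) = M/(n_e·A·√(4πDt)) · exp(−(x−vt)²/(4Dt)), with n_e·A the pore (flow) area.
Plume center vt = 0.421 × 380 = 159.98 m, so the well at 150 m is 9.98 m upgradient of the peak.
√(4πDt) = 44.36 m, giving peak height M/(n_e·A·√(4πDt)) = 0.560/(0.21 × 229 × 44.36) = 0.0002625 kg/m³.
(x−vt)²/(4Dt) = (-9.98)²/(4 × 0.412 × 380) = 0.1590; exp(−0.1590) = 0.8530.
C = 0.0002625 × 0.8530 = 0.000224 kg/m³.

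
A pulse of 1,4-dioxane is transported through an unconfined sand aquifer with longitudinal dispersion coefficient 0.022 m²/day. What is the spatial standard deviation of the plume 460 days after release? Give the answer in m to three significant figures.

4.50 m

Dispersive spreading gives a Gaussian with σ² = 2Dt; advection only shifts the center.
σ = √(2 × 0.022 × 460) = 4.50 m.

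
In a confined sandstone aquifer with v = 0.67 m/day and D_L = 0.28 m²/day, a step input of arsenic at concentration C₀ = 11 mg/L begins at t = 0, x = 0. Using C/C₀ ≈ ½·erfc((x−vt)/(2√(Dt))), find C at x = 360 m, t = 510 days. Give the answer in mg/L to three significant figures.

1.53 mg/L

For a continuous step input, C/C₀ ≈ ½·erfc((x−vt)/(2√(Dt))).
vt = 0.67 × 510 = 341.7 m and 2√(Dt) = 2√(0.28 × 510) = 23.90 m.
Argument (x−vt)/(2√(Dt)) = (360 − 341.7)/23.90 = 0.7657; ½·erfc(0.7657) = 0.1394.
C = 11 × 0.1394 = 1.53 mg/L.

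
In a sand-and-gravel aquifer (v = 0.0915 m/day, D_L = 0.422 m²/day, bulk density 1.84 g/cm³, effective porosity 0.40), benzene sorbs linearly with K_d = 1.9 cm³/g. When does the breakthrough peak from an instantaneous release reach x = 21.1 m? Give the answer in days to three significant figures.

Retardation factor R = 1 + ρ_b·K_d/n = 1 + 1.84 × 1.9/0.40 = 9.740.
Sorption retards both mechanisms: v_R = v/R = 0.009394 m/day, D_R = D/R = 0.04333 m²/day.
Peak time from v_R²t² + 2D_R t − x² = 0: t = (√(D_R² + v_R²x²) − D_R)/v_R².
√(D_R² + v_R²x²) = √(0.04333² + 0.009394² × 21.1²) = 0.2029; v_R² = 8.825e-05.
t = (0.2029 − 0.04333)/8.825e-05 = 1810 days.

1810 days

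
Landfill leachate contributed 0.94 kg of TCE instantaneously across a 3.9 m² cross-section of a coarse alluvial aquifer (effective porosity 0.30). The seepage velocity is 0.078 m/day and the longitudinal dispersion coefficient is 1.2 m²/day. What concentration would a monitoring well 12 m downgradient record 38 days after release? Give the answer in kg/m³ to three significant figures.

For an instantaneous plane source, C(x,t) = M/(n_e·A·√(4πDt)) · exp(−(x−vt)²/(4Dt)), with n_e·A the pore (flow) area.
Plume center vt = 0.078 × 38 = 2.964 m, so the well at 12 m is 9.036 m downgradient of the peak.
√(4πDt) = 23.94 m, giving peak height M/(n_e·A·√(4πDt)) = 0.94/(0.30 × 3.9 × 23.94) = 0.03356 kg/m³.
(x−vt)²/(4Dt) = (9.036)²/(4 × 1.2 × 38) = 0.4476; exp(−0.4476) = 0.6392.
C = 0.03356 × 0.6392 = 0.0215 kg/m³.

0.0215 kg/m³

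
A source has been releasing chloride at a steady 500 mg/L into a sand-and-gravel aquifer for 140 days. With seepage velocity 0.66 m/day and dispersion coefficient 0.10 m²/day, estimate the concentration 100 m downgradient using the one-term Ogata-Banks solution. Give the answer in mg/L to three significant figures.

37.7 mg/L

For a continuous step input, C/C₀ ≈ ½·erfc((x−vt)/(2√(Dt))).
vt = 0.66 × 140 = 92.4 m and 2√(Dt) = 2√(0.10 × 140) = 7.483 m.
Argument (x−vt)/(2√(Dt)) = (100 − 92.4)/7.483 = 1.016; ½·erfc(1.016) = 0.07538.
C = 500 × 0.07538 = 37.7 mg/L.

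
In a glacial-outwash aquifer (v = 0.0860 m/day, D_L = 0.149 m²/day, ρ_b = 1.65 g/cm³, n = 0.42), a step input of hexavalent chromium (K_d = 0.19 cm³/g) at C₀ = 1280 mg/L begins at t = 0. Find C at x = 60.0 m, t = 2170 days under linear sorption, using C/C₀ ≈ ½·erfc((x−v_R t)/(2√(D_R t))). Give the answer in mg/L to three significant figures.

1270 mg/L

Retardation factor R = 1 + ρ_b·K_d/n = 1 + 1.65 × 0.19/0.42 = 1.746.
Sorption retards both mechanisms: v_R = v/R = 0.04926 m/day, D_R = D/R = 0.08534 m²/day.
v_R·t = 0.04926 × 2170 = 106.8942 m; 2√(D_R t) = 27.22 m; argument = (60.0 − 106.8942)/27.22 = -1.723.
C = C₀ × ½·erfc(-1.723) = 1280 × 0.9926 = 1270 mg/L.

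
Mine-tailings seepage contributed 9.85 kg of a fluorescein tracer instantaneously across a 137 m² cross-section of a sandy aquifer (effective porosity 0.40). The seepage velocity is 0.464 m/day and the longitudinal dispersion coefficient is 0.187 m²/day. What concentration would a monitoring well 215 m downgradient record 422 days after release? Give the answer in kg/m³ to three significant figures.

For an instantaneous plane source, C(x,t) = M/(n_e·A·√(4πDt)) · exp(−(x−vt)²/(4Dt)), with n_e·A the pore (flow) area.
Plume center vt = 0.464 × 422 = 195.808 m, so the well at 215 m is 19.192 m downgradient of the peak.
√(4πDt) = 31.49 m, giving peak height M/(n_e·A·√(4πDt)) = 9.85/(0.40 × 137 × 31.49) = 0.005708 kg/m³.
(x−vt)²/(4Dt) = (19.192)²/(4 × 0.187 × 422) = 1.167; exp(−1.167) = 0.3113.
C = 0.005708 × 0.3113 = 0.00178 kg/m³.

0.00178 kg/m³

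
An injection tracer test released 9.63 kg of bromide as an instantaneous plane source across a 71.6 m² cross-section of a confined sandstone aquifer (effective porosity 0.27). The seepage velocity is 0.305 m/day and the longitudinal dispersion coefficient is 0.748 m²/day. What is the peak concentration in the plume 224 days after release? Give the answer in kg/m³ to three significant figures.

0.0109 kg/m³

The peak of an instantaneous 1D plume sits at x = vt; there the Gaussian factor is 1 and C_max = M/(n_e·A·√(4πDt)), where n_e·A is the pore area the mass is dissolved in.
√(4πDt) = √(4π × 0.748 × 224) = 45.89 m, so C_max = 9.63/(0.27 × 71.6 × 45.89) = 0.0109 kg/m³.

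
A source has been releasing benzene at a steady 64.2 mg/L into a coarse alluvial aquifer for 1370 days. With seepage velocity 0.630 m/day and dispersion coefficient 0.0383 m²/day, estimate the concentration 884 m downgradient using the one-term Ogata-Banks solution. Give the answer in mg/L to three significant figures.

For a continuous step input, C/C₀ ≈ ½·erfc((x−vt)/(2√(Dt))).
vt = 0.630 × 1370 = 863.1 m and 2√(Dt) = 2√(0.0383 × 1370) = 14.49 m.
Argument (x−vt)/(2√(Dt)) = (884 − 863.1)/14.49 = 1.442; ½·erfc(1.442) = 0.02071.
C = 64.2 × 0.02071 = 1.33 mg/L.

1.33 mg/L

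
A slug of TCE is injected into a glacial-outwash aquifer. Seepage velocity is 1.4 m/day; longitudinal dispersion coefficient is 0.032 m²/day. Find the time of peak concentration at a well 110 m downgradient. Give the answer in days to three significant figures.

For the 1D instantaneous-source solution, setting ∂C/∂t = 0 at fixed x gives v²t² + 2Dt − x² = 0, so t = (√(D² + v²x²) − D)/v².
√(D² + v²x²) = √(0.032² + 1.4² × 110²) = 154.0; v² = 1.96.
t = (154.0 − 0.032)/1.96 = 78.6 days (vs. the pure-advection estimate x/v = 78.6 d).

78.6 days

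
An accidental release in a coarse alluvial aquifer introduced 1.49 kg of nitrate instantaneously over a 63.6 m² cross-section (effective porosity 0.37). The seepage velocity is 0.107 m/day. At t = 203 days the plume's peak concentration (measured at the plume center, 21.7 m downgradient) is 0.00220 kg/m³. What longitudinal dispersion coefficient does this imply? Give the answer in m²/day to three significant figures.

At the plume center C_max = M/(n_e·A·√(4πDt)), so D = M²/(4πt·(n_e·A·C_max)²).
n_e·A·C_max = 0.37 × 63.6 × 0.00220 = 0.05177 kg/m.
D = 1.49²/(4π × 203 × 0.05177²) = 0.325 m²/day.

0.325 m²/day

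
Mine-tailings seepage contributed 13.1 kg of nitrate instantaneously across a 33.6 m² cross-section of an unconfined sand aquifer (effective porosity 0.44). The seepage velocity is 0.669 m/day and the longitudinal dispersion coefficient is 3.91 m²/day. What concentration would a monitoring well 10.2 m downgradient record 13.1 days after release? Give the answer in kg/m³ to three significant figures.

For an instantaneous plane source, C(x,t) = M/(n_e·A·√(4πDt)) · exp(−(x−vt)²/(4Dt)), with n_e·A the pore (flow) area.
Plume center vt = 0.669 × 13.1 = 8.7639 m, so the well at 10.2 m is 1.4361 m downgradient of the peak.
√(4πDt) = 25.37 m, giving peak height M/(n_e·A·√(4πDt)) = 13.1/(0.44 × 33.6 × 25.37) = 0.03493 kg/m³.
(x−vt)²/(4Dt) = (1.4361)²/(4 × 3.91 × 13.1) = 0.01007; exp(−0.01007) = 0.9900.
C = 0.03493 × 0.9900 = 0.0346 kg/m³.

0.0346 kg/m³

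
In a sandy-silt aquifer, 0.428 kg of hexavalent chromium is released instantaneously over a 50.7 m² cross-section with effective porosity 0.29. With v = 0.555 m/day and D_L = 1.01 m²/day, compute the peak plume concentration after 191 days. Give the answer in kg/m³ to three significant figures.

The peak of an instantaneous 1D plume sits at x = vt; there the Gaussian factor is 1 and C_max = M/(n_e·A·√(4πDt)), where n_e·A is the pore area the mass is dissolved in.
√(4πDt) = √(4π × 1.01 × 191) = 49.24 m, so C_max = 0.428/(0.29 × 50.7 × 49.24) = 0.000591 kg/m³.

0.000591 kg/m³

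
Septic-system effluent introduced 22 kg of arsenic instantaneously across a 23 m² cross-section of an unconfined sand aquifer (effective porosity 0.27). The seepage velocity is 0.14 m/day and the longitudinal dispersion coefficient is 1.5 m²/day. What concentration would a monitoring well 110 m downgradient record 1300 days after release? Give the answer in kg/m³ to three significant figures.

For an instantaneous plane source, C(x,t) = M/(n_e·A·√(4πDt)) · exp(−(x−vt)²/(4Dt)), with n_e·A the pore (flow) area.
Plume center vt = 0.14 × 1300 = 182 m, so the well at 110 m is 72 m upgradient of the peak.
√(4πDt) = 156.5 m, giving peak height M/(n_e·A·√(4πDt)) = 22/(0.27 × 23 × 156.5) = 0.02264 kg/m³.
(x−vt)²/(4Dt) = (-72)²/(4 × 1.5 × 1300) = 0.6646; exp(−0.6646) = 0.5145.
C = 0.02264 × 0.5145 = 0.0116 kg/m³.

0.0116 kg/m³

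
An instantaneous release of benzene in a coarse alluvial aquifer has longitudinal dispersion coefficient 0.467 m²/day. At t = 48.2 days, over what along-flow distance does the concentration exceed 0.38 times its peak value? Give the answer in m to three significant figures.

18.7 m

The plume is Gaussian with σ = √(2Dt) = √(2 × 0.467 × 48.2) = 6.710 m.
C/C_peak = exp(−Δx²/(2σ²)) = 0.38 ⇒ Δx = σ·√(−2 ln 0.38) = 6.710 × 1.391 = 9.334 m.
Width = 2Δx = 18.7 m.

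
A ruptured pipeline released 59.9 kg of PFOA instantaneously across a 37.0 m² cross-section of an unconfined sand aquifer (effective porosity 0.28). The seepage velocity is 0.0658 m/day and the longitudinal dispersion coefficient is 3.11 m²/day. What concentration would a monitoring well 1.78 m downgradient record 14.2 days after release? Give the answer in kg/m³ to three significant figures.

For an instantaneous plane source, C(x,t) = M/(n_e·A·√(4πDt)) · exp(−(x−vt)²/(4Dt)), with n_e·A the pore (flow) area.
Plume center vt = 0.0658 × 14.2 = 0.93436 m, so the well at 1.78 m is 0.84564 m downgradient of the peak.
√(4πDt) = 23.56 m, giving peak height M/(n_e·A·√(4πDt)) = 59.9/(0.28 × 37.0 × 23.56) = 0.2454 kg/m³.
(x−vt)²/(4Dt) = (0.84564)²/(4 × 3.11 × 14.2) = 0.004048; exp(−0.004048) = 0.9960.
C = 0.2454 × 0.9960 = 0.244 kg/m³.

0.244 kg/m³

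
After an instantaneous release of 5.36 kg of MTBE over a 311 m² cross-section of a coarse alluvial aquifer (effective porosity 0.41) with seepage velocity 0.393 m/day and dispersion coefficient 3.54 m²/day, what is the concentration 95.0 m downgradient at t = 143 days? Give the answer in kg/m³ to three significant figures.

For an instantaneous plane source, C(x,t) = M/(n_e·A·√(4πDt)) · exp(−(x−vt)²/(4Dt)), with n_e·A the pore (flow) area.
Plume center vt = 0.393 × 143 = 56.199 m, so the well at 95.0 m is 38.801 m downgradient of the peak.
√(4πDt) = 79.76 m, giving peak height M/(n_e·A·√(4πDt)) = 5.36/(0.41 × 311 × 79.76) = 0.0005270 kg/m³.
(x−vt)²/(4Dt) = (38.801)²/(4 × 3.54 × 143) = 0.7435; exp(−0.7435) = 0.4754.
C = 0.0005270 × 0.4754 = 0.000251 kg/m³.

0.000251 kg/m³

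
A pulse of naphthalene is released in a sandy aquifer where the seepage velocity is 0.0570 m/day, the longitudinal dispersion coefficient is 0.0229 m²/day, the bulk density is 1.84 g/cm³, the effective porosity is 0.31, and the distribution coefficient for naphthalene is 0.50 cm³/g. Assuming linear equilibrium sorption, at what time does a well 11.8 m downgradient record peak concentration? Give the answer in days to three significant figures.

794 days

Retardation factor R = 1 + ρ_b·K_d/n = 1 + 1.84 × 0.50/0.31 = 3.968.
Sorption retards both mechanisms: v_R = v/R = 0.01436 m/day, D_R = D/R = 0.005771 m²/day.
Peak time from v_R²t² + 2D_R t − x² = 0: t = (√(D_R² + v_R²x²) − D_R)/v_R².
√(D_R² + v_R²x²) = √(0.005771² + 0.01436² × 11.8²) = 0.1695; v_R² = 0.0002062.
t = (0.1695 − 0.005771)/0.0002062 = 794 days.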